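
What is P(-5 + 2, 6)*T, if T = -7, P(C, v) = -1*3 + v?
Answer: -21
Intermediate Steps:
P(C, v) = -3 + v
P(-5 + 2, 6)*T = (-3 + 6)*(-7) = 3*(-7) = -21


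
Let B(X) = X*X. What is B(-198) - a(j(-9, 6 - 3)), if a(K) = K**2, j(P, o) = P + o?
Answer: 39168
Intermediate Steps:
B(X) = X**2
B(-198) - a(j(-9, 6 - 3)) = (-198)**2 - (-9 + (6 - 3))**2 = 39204 - (-9 + 3)**2 = 39204 - 1*(-6)**2 = 39204 - 1*36 = 39204 - 36 = 39168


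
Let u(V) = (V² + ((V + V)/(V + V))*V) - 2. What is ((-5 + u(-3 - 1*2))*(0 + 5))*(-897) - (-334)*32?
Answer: -47617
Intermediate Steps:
u(V) = -2 + V + V² (u(V) = (V² + ((2*V)/((2*V)))*V) - 2 = (V² + ((2*V)*(1/(2*V)))*V) - 2 = (V² + 1*V) - 2 = (V² + V) - 2 = (V + V²) - 2 = -2 + V + V²)
((-5 + u(-3 - 1*2))*(0 + 5))*(-897) - (-334)*32 = ((-5 + (-2 + (-3 - 1*2) + (-3 - 1*2)²))*(0 + 5))*(-897) - (-334)*32 = ((-5 + (-2 + (-3 - 2) + (-3 - 2)²))*5)*(-897) - 1*(-10688) = ((-5 + (-2 - 5 + (-5)²))*5)*(-897) + 10688 = ((-5 + (-2 - 5 + 25))*5)*(-897) + 10688 = ((-5 + 18)*5)*(-897) + 10688 = (13*5)*(-897) + 10688 = 65*(-897) + 10688 = -58305 + 10688 = -47617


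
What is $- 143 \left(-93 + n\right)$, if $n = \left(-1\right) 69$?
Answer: $23166$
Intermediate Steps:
$n = -69$
$- 143 \left(-93 + n\right) = - 143 \left(-93 - 69\right) = \left(-143\right) \left(-162\right) = 23166$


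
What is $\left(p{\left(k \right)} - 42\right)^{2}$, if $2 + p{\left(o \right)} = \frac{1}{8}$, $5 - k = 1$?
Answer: $\frac{123201}{64} \approx 1925.0$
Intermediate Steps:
$k = 4$ ($k = 5 - 1 = 4$)
$p{\left(o \right)} = - \frac{15}{8}$ ($p{\left(o \right)} = -2 + \frac{1}{8} = - \frac{15}{8}$)
$\left(p{\left(k \right)} - 42\right)^{2} = \left(- \frac{15}{8} - 42\right)^{2} = \left(- \frac{351}{8}\right)^{2} = \frac{123201}{64}$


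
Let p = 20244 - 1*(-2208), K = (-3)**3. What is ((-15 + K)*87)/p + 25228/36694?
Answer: 5146895/9807782 ≈ 0.52478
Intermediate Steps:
K = -27
p = 22452 (p = 20244 + 2208 = 22452)
((-15 + K)*87)/p + 25228/36694 = ((-15 - 27)*87)/22452 + 25228/36694 = -42*87*(1/22452) + 25228*(1/36694) = -3654*1/22452 + 1802/2621 = -609/3742 + 1802/2621 = 5146895/9807782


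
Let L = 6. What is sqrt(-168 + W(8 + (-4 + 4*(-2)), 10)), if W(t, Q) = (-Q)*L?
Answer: 2*I*sqrt(57) ≈ 15.1*I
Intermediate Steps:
W(t, Q) = -6*Q (W(t, Q) = -Q*6 = -6*Q)
sqrt(-168 + W(8 + (-4 + 4*(-2)), 10)) = sqrt(-168 - 6*10) = sqrt(-168 - 60) = sqrt(-228) = 2*I*sqrt(57)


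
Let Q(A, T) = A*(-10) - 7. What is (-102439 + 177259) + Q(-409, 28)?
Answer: 78903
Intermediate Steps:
Q(A, T) = -7 - 10*A (Q(A, T) = -10*A - 7 = -7 - 10*A)
(-102439 + 177259) + Q(-409, 28) = (-102439 + 177259) + (-7 - 10*(-409)) = 74820 + (-7 + 4090) = 74820 + 4083 = 78903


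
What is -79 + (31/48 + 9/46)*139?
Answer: 41915/1104 ≈ 37.966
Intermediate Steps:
-79 + (31/48 + 9/46)*139 = -79 + (929/1104)*139 = -79 + 129131/1104 = 41915/1104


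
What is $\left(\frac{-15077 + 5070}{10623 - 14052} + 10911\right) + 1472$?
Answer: $\frac{42471314}{3429} \approx 12386.0$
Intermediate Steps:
$\left(\frac{-15077 + 5070}{10623 - 14052} + 10911\right) + 1472 = \left(- \frac{10007}{-3429} + 10911\right) + 1472 = \left(\left(-10007\right) \left(- \frac{1}{3429}\right) + 10911\right) + 1472 = \left(\frac{10007}{3429} + 10911\right) + 1472 = \frac{37423826}{3429} + 1472 = \frac{42471314}{3429}$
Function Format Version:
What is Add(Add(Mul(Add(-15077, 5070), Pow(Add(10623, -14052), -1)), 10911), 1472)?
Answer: Rational(42471314, 3429) ≈ 12386.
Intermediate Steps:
Add(Add(Mul(Add(-15077, 5070), Pow(Add(10623, -14052), -1)), 10911), 1472) = Add(Add(Mul(-10007, Pow(-3429, -1)), 10911), 1472) = Add(Add(Mul(-10007, Rational(-1, 3429)), 10911), 1472) = Add(Add(Rational(10007, 3429), 10911), 1472) = Add(Rational(37423826, 3429), 1472) = Rational(42471314, 3429)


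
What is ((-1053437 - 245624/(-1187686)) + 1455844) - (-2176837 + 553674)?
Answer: 1202870688322/593843 ≈ 2.0256e+6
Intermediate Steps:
((-1053437 - 245624/(-1187686)) + 1455844) - (-2176837 + 553674) = ((-1053437 - 245624*(-1/1187686)) + 1455844) - 1*(-1623163) = ((-1053437 + 122812/593843) + 1455844) + 1623163 = (-625576065579/593843 + 1455844) + 1623163 = 238966702913/593843 + 1623163 = 1202870688322/593843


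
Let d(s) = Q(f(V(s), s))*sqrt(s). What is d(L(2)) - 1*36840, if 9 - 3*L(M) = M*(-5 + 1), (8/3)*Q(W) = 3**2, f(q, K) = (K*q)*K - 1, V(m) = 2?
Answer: -36840 + 9*sqrt(51)/8 ≈ -36832.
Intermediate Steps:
f(q, K) = -1 + q*K**2 (f(q, K) = q*K**2 - 1 = -1 + q*K**2)
Q(W) = 27/8 (Q(W) = (3/8)*3**2 = (3/8)*9 = 27/8)
L(M) = 3 + 4*M/3 (L(M) = 3 - M*(-5 + 1)/3 = 3 - M*(-4)/3 = 3 - (-4)*M/3 = 3 + 4*M/3)
d(s) = 27*sqrt(s)/8
d(L(2)) - 1*36840 = 27*sqrt(3 + (4/3)*2)/8 - 1*36840 = 27*sqrt(3 + 8/3)/8 - 36840 = 27*sqrt(17/3)/8 - 36840 = 27*(sqrt(51)/3)/8 - 36840 = 9*sqrt(51)/8 - 36840 = -36840 + 9*sqrt(51)/8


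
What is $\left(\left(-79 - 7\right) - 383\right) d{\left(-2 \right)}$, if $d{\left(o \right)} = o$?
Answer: $938$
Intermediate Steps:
$\left(\left(-79 - 7\right) - 383\right) d{\left(-2 \right)} = \left(\left(-79 - 7\right) - 383\right) \left(-2\right) = \left(-86 - 383\right) \left(-2\right) = \left(-469\right) \left(-2\right) = 938$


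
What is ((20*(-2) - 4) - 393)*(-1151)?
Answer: 502987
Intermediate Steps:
((20*(-2) - 4) - 393)*(-1151) = ((-40 - 4) - 393)*(-1151) = (-44 - 393)*(-1151) = -437*(-1151) = 502987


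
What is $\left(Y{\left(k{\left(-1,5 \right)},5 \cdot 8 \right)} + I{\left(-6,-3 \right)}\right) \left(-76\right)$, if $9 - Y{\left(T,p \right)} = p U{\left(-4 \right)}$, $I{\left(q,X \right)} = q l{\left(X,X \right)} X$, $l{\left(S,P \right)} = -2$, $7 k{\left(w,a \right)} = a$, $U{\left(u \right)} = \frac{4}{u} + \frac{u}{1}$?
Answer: $-13148$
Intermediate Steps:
$U{\left(u \right)} = u + \frac{4}{u}$ ($U{\left(u \right)} = \frac{4}{u} + u 1 = \frac{4}{u} + u = u + \frac{4}{u}$)
$k{\left(w,a \right)} = \frac{a}{7}$
$I{\left(q,X \right)} = - 2 X q$ ($I{\left(q,X \right)} = q \left(-2\right) X = - 2 q X = - 2 X q$)
$Y{\left(T,p \right)} = 9 + 5 p$ ($Y{\left(T,p \right)} = 9 - p \left(-4 + \frac{4}{-4}\right) = 9 - p \left(-4 + 4 \left(- \frac{1}{4}\right)\right) = 9 - p \left(-4 - 1\right) = 9 - p \left(-5\right) = 9 - - 5 p = 9 + 5 p$)
$\left(Y{\left(k{\left(-1,5 \right)},5 \cdot 8 \right)} + I{\left(-6,-3 \right)}\right) \left(-76\right) = \left(\left(9 + 5 \cdot 5 \cdot 8\right) - \left(-6\right) \left(-6\right)\right) \left(-76\right) = \left(\left(9 + 5 \cdot 40\right) - 36\right) \left(-76\right) = \left(\left(9 + 200\right) - 36\right) \left(-76\right) = \left(209 - 36\right) \left(-76\right) = 173 \left(-76\right) = -13148$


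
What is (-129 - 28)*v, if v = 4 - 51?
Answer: 7379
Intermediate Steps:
v = -47
(-129 - 28)*v = (-129 - 28)*(-47) = -157*(-47) = 7379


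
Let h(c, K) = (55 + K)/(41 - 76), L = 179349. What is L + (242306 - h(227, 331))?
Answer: 14758311/35 ≈ 4.2167e+5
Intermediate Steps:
h(c, K) = -11/7 - K/35 (h(c, K) = (55 + K)/(-35) = (55 + K)*(-1/35) = -11/7 - K/35)
L + (242306 - h(227, 331)) = 179349 + (242306 - (-11/7 - 1/35*331)) = 179349 + (242306 - (-11/7 - 331/35)) = 179349 + (242306 - 1*(-386/35)) = 179349 + (242306 + 386/35) = 179349 + 8481096/35 = 14758311/35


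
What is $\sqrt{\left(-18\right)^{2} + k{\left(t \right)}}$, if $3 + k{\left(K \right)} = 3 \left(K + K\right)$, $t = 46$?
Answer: $\sqrt{597} \approx 24.434$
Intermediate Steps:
$k{\left(K \right)} = -3 + 6 K$ ($k{\left(K \right)} = -3 + 3 \left(K + K\right) = -3 + 3 \cdot 2 K = -3 + 6 K$)
$\sqrt{\left(-18\right)^{2} + k{\left(t \right)}} = \sqrt{\left(-18\right)^{2} + \left(-3 + 6 \cdot 46\right)} = \sqrt{324 + \left(-3 + 276\right)} = \sqrt{324 + 273} = \sqrt{597}$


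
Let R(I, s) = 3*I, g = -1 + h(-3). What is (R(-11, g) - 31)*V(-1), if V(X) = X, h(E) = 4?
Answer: 64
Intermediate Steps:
g = 3 (g = -1 + 4 = 3)
(R(-11, g) - 31)*V(-1) = (3*(-11) - 31)*(-1) = (-33 - 31)*(-1) = -64*(-1) = 64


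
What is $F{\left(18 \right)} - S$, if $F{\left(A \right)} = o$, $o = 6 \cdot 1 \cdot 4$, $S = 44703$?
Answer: $-44679$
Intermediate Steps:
$o = 24$ ($o = 6 \cdot 4 = 24$)
$F{\left(A \right)} = 24$
$F{\left(18 \right)} - S = 24 - 44703 = -44679$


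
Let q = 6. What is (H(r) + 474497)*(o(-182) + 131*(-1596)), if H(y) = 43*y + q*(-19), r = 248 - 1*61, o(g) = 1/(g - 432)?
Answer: -30965027269980/307 ≈ -1.0086e+11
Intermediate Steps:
o(g) = 1/(-432 + g)
r = 187 (r = 248 - 61 = 187)
H(y) = -114 + 43*y (H(y) = 43*y + 6*(-19) = 43*y - 114 = -114 + 43*y)
(H(r) + 474497)*(o(-182) + 131*(-1596)) = ((-114 + 43*187) + 474497)*(1/(-432 - 182) + 131*(-1596)) = ((-114 + 8041) + 474497)*(1/(-614) - 209076) = (7927 + 474497)*(-1/614 - 209076) = 482424*(-128372665/614) = -30965027269980/307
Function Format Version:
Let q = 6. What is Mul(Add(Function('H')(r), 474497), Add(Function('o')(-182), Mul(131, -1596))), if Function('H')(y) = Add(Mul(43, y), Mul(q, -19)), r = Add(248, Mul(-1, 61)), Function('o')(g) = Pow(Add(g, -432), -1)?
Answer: Rational(-30965027269980, 307) ≈ -1.0086e+11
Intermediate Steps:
Function('o')(g) = Pow(Add(-432, g), -1)
r = 187 (r = Add(248, -61) = 187)
Function('H')(y) = Add(-114, Mul(43, y)) (Function('H')(y) = Add(Mul(43, y), Mul(6, -19)) = Add(Mul(43, y), -114) = Add(-114, Mul(43, y)))
Mul(Add(Function('H')(r), 474497), Add(Function('o')(-182), Mul(131, -1596))) = Mul(Add(Add(-114, Mul(43, 187)), 474497), Add(Pow(Add(-432, -182), -1), Mul(131, -1596))) = Mul(Add(Add(-114, 8041), 474497), Add(Pow(-614, -1), -209076)) = Mul(Add(7927, 474497), Add(Rational(-1, 614), -209076)) = Mul(482424, Rational(-128372665, 614)) = Rational(-30965027269980, 307)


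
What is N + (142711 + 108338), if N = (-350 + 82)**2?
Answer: 322873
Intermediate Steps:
N = 71824 (N = (-268)**2 = 71824)
N + (142711 + 108338) = 71824 + (142711 + 108338) = 71824 + 251049 = 322873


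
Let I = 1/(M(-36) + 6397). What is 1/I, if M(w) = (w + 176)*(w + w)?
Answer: -3683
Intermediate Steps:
M(w) = 2*w*(176 + w) (M(w) = (176 + w)*(2*w) = 2*w*(176 + w))
I = -1/3683 (I = 1/(2*(-36)*(176 - 36) + 6397) = 1/(2*(-36)*140 + 6397) = 1/(-10080 + 6397) = 1/(-3683) = -1/3683 ≈ -0.00027152)
1/I = 1/(-1/3683) = -3683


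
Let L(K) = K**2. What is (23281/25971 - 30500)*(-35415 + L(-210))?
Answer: -2293106974005/8657 ≈ -2.6488e+8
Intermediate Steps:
(23281/25971 - 30500)*(-35415 + L(-210)) = (23281/25971 - 30500)*(-35415 + (-210)**2) = (23281*(1/25971) - 30500)*(-35415 + 44100) = (23281/25971 - 30500)*8685 = -792092219/25971*8685 = -2293106974005/8657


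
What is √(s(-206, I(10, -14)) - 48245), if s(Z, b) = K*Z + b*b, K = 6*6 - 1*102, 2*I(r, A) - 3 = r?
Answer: I*√138427/2 ≈ 186.03*I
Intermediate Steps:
I(r, A) = 3/2 + r/2
K = -66 (K = 36 - 102 = -66)
s(Z, b) = b² - 66*Z (s(Z, b) = -66*Z + b*b = -66*Z + b² = b² - 66*Z)
√(s(-206, I(10, -14)) - 48245) = √(((3/2 + (½)*10)² - 66*(-206)) - 48245) = √(((3/2 + 5)² + 13596) - 48245) = √(((13/2)² + 13596) - 48245) = √((169/4 + 13596) - 48245) = √(54553/4 - 48245) = √(-138427/4) = I*√138427/2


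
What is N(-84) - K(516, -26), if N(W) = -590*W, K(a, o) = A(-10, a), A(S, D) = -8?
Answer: 49568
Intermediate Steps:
K(a, o) = -8
N(-84) - K(516, -26) = -590*(-84) - 1*(-8) = 49560 + 8 = 49568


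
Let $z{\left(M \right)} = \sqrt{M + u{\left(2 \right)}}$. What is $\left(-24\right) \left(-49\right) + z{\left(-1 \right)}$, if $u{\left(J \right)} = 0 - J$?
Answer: $1176 + i \sqrt{3} \approx 1176.0 + 1.732 i$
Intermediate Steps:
$u{\left(J \right)} = - J$
$z{\left(M \right)} = \sqrt{-2 + M}$ ($z{\left(M \right)} = \sqrt{M - 2} = \sqrt{-2 + M}$)
$\left(-24\right) \left(-49\right) + z{\left(-1 \right)} = \left(-24\right) \left(-49\right) + \sqrt{-2 - 1} = 1176 + \sqrt{-3} = 1176 + i \sqrt{3}$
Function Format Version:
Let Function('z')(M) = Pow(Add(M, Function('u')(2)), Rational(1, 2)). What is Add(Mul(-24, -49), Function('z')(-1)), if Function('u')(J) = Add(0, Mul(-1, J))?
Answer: Add(1176, Mul(I, Pow(3, Rational(1, 2)))) ≈ Add(1176.0, Mul(1.7320, I))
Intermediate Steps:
Function('u')(J) = Mul(-1, J)
Function('z')(M) = Pow(Add(-2, M), Rational(1, 2)) (Function('z')(M) = Pow(Add(M, Mul(-1, 2)), Rational(1, 2)) = Pow(Add(M, -2), Rational(1, 2)) = Pow(Add(-2, M), Rational(1, 2)))
Add(Mul(-24, -49), Function('z')(-1)) = Add(Mul(-24, -49), Pow(Add(-2, -1), Rational(1, 2))) = Add(1176, Pow(-3, Rational(1, 2))) = Add(1176, Mul(I, Pow(3, Rational(1, 2))))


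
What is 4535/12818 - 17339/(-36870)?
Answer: 97364188/118149915 ≈ 0.82407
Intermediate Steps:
4535/12818 - 17339/(-36870) = 4535*(1/12818) - 17339*(-1/36870) = 4535/12818 + 17339/36870 = 97364188/118149915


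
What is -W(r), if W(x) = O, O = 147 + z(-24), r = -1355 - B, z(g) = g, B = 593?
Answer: -123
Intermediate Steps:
r = -1948 (r = -1355 - 1*593 = -1355 - 593 = -1948)
O = 123 (O = 147 - 24 = 123)
W(x) = 123
-W(r) = -1*123 = -123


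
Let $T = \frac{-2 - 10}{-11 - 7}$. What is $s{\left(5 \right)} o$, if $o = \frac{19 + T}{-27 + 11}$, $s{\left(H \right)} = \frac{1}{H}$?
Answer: $- \frac{59}{240} \approx -0.24583$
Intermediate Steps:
$T = \frac{2}{3}$ ($T = - \frac{12}{-18} = \left(-12\right) \left(- \frac{1}{18}\right) = \frac{2}{3} \approx 0.66667$)
$o = - \frac{59}{48}$ ($o = \frac{19 + \frac{2}{3}}{-27 + 11} = \frac{59}{3 \left(-16\right)} = \frac{59}{3} \left(- \frac{1}{16}\right) = - \frac{59}{48} \approx -1.2292$)
$s{\left(5 \right)} o = \frac{1}{5} \left(- \frac{59}{48}\right) = - \frac{59}{240}$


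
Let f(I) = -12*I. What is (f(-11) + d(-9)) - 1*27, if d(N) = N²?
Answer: 186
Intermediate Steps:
f(I) = -12*I
(f(-11) + d(-9)) - 1*27 = (-12*(-11) + (-9)²) - 1*27 = (132 + 81) - 27 = 213 - 27 = 186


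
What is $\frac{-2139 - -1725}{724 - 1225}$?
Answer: $\frac{138}{167} \approx 0.82635$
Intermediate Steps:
$\frac{-2139 - -1725}{724 - 1225} = \frac{-2139 + 1725}{-501} = \left(-414\right) \left(- \frac{1}{501}\right) = \frac{138}{167}$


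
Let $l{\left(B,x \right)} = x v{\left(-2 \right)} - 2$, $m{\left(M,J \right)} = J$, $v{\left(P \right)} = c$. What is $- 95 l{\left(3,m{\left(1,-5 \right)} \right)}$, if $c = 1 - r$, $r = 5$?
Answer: $-1710$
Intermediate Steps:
$c = -4$ ($c = 1 - 5 = -4$)
$v{\left(P \right)} = -4$
$l{\left(B,x \right)} = -2 - 4 x$ ($l{\left(B,x \right)} = x \left(-4\right) - 2 = - 4 x - 2 = -2 - 4 x$)
$- 95 l{\left(3,m{\left(1,-5 \right)} \right)} = - 95 \left(-2 - -20\right) = - 95 \left(-2 + 20\right) = \left(-95\right) 18 = -1710$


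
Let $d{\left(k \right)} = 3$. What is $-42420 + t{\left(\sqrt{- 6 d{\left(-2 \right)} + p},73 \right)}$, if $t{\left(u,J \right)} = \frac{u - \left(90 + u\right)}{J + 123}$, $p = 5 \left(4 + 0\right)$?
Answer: $- \frac{4157205}{98} \approx -42420.0$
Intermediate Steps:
$p = 20$ ($p = 5 \cdot 4 = 20$)
$t{\left(u,J \right)} = - \frac{90}{123 + J}$
$-42420 + t{\left(\sqrt{- 6 d{\left(-2 \right)} + p},73 \right)} = -42420 - \frac{90}{123 + 73} = -42420 - \frac{90}{196} = -42420 - \frac{45}{98} = - \frac{4157205}{98}$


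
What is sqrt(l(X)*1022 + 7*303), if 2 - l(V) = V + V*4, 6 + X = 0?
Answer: 5*sqrt(1393) ≈ 186.61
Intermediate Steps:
X = -6 (X = -6 + 0 = -6)
l(V) = 2 - 5*V (l(V) = 2 - (V + V*4) = 2 - (V + 4*V) = 2 - 5*V)
sqrt(l(X)*1022 + 7*303) = sqrt((2 - 5*(-6))*1022 + 7*303) = sqrt((2 + 30)*1022 + 2121) = sqrt(32*1022 + 2121) = sqrt(32704 + 2121) = sqrt(34825) = 5*sqrt(1393)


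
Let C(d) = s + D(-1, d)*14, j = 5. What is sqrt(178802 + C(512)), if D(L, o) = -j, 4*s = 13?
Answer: sqrt(714941)/2 ≈ 422.77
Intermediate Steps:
s = 13/4 (s = (1/4)*13 = 13/4 ≈ 3.2500)
D(L, o) = -5 (D(L, o) = -1*5 = -5)
C(d) = -267/4 (C(d) = 13/4 - 5*14 = 13/4 - 70 = -267/4)
sqrt(178802 + C(512)) = sqrt(178802 - 267/4) = sqrt(714941/4) = sqrt(714941)/2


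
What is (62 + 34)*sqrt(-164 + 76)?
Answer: 192*I*sqrt(22) ≈ 900.56*I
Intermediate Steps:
(62 + 34)*sqrt(-164 + 76) = 96*sqrt(-88) = 96*(2*I*sqrt(22)) = 192*I*sqrt(22)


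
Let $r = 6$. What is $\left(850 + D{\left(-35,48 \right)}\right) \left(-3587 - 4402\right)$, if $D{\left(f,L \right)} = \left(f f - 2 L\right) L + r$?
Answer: $-439778472$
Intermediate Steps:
$D{\left(f,L \right)} = 6 + L \left(f^{2} - 2 L\right)$ ($D{\left(f,L \right)} = \left(f f - 2 L\right) L + 6 = \left(f^{2} - 2 L\right) L + 6 = L \left(f^{2} - 2 L\right) + 6 = 6 + L \left(f^{2} - 2 L\right)$)
$\left(850 + D{\left(-35,48 \right)}\right) \left(-3587 - 4402\right) = \left(850 + \left(6 - 2 \cdot 48^{2} + 48 \left(-35\right)^{2}\right)\right) \left(-3587 - 4402\right) = \left(850 + \left(6 - 4608 + 48 \cdot 1225\right)\right) \left(-7989\right) = \left(850 + \left(6 - 4608 + 58800\right)\right) \left(-7989\right) = \left(850 + 54198\right) \left(-7989\right) = 55048 \left(-7989\right) = -439778472$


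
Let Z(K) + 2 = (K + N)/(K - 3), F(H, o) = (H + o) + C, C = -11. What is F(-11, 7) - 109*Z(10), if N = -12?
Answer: 1639/7 ≈ 234.14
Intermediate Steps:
F(H, o) = -11 + H + o (F(H, o) = (H + o) - 11 = -11 + H + o)
Z(K) = -2 + (-12 + K)/(-3 + K) (Z(K) = -2 + (K - 12)/(K - 3) = -2 + (-12 + K)/(-3 + K))
F(-11, 7) - 109*Z(10) = (-11 - 11 + 7) - 109*(-6 - 1*10)/(-3 + 10) = -15 - 109*(-6 - 10)/7 = -15 - 109*(-16)/7 = -15 - 109*(-16/7) = -15 + 1744/7 = 1639/7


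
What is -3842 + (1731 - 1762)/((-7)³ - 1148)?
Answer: -5728391/1491 ≈ -3842.0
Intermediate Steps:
-3842 + (1731 - 1762)/((-7)³ - 1148) = -3842 - 31/(-343 - 1148) = -3842 - 31/(-1491) = -3842 - 31*(-1/1491) = -3842 + 31/1491 = -5728391/1491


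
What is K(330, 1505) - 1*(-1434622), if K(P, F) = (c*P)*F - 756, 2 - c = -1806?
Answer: 899377066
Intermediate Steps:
c = 1808 (c = 2 - 1*(-1806) = 2 + 1806 = 1808)
K(P, F) = -756 + 1808*F*P (K(P, F) = (1808*P)*F - 756 = 1808*F*P - 756 = -756 + 1808*F*P)
K(330, 1505) - 1*(-1434622) = (-756 + 1808*1505*330) - 1*(-1434622) = (-756 + 897943200) + 1434622 = 897942444 + 1434622 = 899377066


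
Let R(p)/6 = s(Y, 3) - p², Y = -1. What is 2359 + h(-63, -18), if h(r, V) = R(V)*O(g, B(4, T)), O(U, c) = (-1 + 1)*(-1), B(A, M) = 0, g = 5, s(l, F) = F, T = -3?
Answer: 2359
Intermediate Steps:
O(U, c) = 0 (O(U, c) = 0*(-1) = 0)
R(p) = 18 - 6*p² (R(p) = 6*(3 - p²) = 18 - 6*p²)
h(r, V) = 0 (h(r, V) = (18 - 6*V²)*0 = 0)
2359 + h(-63, -18) = 2359 + 0 = 2359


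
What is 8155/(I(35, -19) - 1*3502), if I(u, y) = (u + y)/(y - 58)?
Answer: -125587/53934 ≈ -2.3285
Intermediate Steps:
I(u, y) = (u + y)/(-58 + y)
8155/(I(35, -19) - 1*3502) = 8155/((35 - 19)/(-58 - 19) - 1*3502) = 8155/(16/(-77) - 3502) = 8155/(-1/77*16 - 3502) = 8155/(-16/77 - 3502) = 8155/(-269670/77) = 8155*(-77/269670) = -125587/53934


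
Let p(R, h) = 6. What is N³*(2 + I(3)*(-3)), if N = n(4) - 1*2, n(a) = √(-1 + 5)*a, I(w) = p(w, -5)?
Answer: -3456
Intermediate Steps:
I(w) = 6
n(a) = 2*a (n(a) = √4*a = 2*a)
N = 6 (N = 2*4 - 1*2 = 8 - 2 = 6)
N³*(2 + I(3)*(-3)) = 6³*(2 + 6*(-3)) = 216*(2 - 18) = 216*(-16) = -3456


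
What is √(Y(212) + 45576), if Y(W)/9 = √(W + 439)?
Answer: 3*√(5064 + √651) ≈ 214.02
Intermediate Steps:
Y(W) = 9*√(439 + W) (Y(W) = 9*√(W + 439) = 9*√(439 + W))
√(Y(212) + 45576) = √(9*√(439 + 212) + 45576) = √(9*√651 + 45576) = √(45576 + 9*√651)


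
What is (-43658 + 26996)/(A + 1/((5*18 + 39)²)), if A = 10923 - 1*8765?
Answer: -277272342/35911279 ≈ -7.7210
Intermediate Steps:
A = 2158 (A = 10923 - 8765 = 2158)
(-43658 + 26996)/(A + 1/((5*18 + 39)²)) = (-43658 + 26996)/(2158 + 1/((5*18 + 39)²)) = -16662/(2158 + 1/((90 + 39)²)) = -16662/(2158 + 1/(129²)) = -16662/(2158 + 1/16641) = -16662/35911279/16641 = -16662*16641/35911279 = -277272342/35911279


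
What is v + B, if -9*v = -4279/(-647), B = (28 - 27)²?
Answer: 1544/5823 ≈ 0.26516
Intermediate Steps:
B = 1 (B = 1² = 1)
v = -4279/5823 (v = -(-4279)/(9*(-647)) = -(-4279)*(-1)/(9*647) = -⅑*4279/647 = -4279/5823 ≈ -0.73484)
v + B = -4279/5823 + 1 = 1544/5823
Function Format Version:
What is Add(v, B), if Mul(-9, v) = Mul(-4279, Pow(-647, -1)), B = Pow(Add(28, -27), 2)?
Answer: Rational(1544, 5823) ≈ 0.26516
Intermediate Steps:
B = 1 (B = Pow(1, 2) = 1)
v = Rational(-4279, 5823) (v = Mul(Rational(-1, 9), Mul(-4279, Pow(-647, -1))) = Mul(Rational(-1, 9), Mul(-4279, Rational(-1, 647))) = Mul(Rational(-1, 9), Rational(4279, 647)) = Rational(-4279, 5823) ≈ -0.73484)
Add(v, B) = Add(Rational(-4279, 5823), 1) = Rational(1544, 5823)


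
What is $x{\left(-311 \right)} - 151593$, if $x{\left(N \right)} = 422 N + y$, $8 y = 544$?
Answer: $-282767$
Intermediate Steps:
$y = 68$ ($y = \frac{1}{8} \cdot 544 = 68$)
$x{\left(N \right)} = 68 + 422 N$ ($x{\left(N \right)} = 422 N + 68 = 68 + 422 N$)
$x{\left(-311 \right)} - 151593 = \left(68 + 422 \left(-311\right)\right) - 151593 = \left(68 - 131242\right) - 151593 = -131174 - 151593 = -282767$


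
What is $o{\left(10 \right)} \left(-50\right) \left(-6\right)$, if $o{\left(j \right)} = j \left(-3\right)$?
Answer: $-9000$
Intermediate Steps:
$o{\left(j \right)} = - 3 j$
$o{\left(10 \right)} \left(-50\right) \left(-6\right) = \left(-3\right) 10 \left(-50\right) \left(-6\right) = \left(-30\right) \left(-50\right) \left(-6\right) = 1500 \left(-6\right) = -9000$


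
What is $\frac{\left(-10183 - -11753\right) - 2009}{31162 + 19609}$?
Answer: $- \frac{439}{50771} \approx -0.0086467$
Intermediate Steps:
$\frac{\left(-10183 - -11753\right) - 2009}{31162 + 19609} = \frac{\left(-10183 + 11753\right) - 2009}{50771} = \left(1570 - 2009\right) \frac{1}{50771} = \left(-439\right) \frac{1}{50771} = - \frac{439}{50771}$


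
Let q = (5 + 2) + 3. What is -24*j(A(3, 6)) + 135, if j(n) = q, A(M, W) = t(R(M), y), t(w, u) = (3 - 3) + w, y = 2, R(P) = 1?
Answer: -105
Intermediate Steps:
t(w, u) = w (t(w, u) = 0 + w = w)
A(M, W) = 1
q = 10 (q = 7 + 3 = 10)
j(n) = 10
-24*j(A(3, 6)) + 135 = -24*10 + 135 = -240 + 135 = -105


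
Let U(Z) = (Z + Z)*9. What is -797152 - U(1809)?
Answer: -829714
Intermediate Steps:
U(Z) = 18*Z (U(Z) = (2*Z)*9 = 18*Z)
-797152 - U(1809) = -797152 - 18*1809 = -797152 - 1*32562 = -797152 - 32562 = -829714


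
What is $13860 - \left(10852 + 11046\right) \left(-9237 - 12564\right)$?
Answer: $477412158$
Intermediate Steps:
$13860 - \left(10852 + 11046\right) \left(-9237 - 12564\right) = 13860 - 21898 \left(-21801\right) = 13860 - -477398298 = 13860 + 477398298 = 477412158$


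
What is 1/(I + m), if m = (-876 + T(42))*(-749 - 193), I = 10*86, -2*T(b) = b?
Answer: 1/845834 ≈ 1.1823e-6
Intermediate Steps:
T(b) = -b/2
I = 860
m = 844974 (m = (-876 - 1/2*42)*(-749 - 193) = (-876 - 21)*(-942) = -897*(-942) = 844974)
1/(I + m) = 1/(860 + 844974) = 1/845834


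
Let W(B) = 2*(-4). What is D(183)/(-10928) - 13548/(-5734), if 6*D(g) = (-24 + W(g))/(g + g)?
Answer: 83279603/35246898 ≈ 2.3628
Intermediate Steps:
W(B) = -8
D(g) = -8/(3*g) (D(g) = ((-24 - 8)/(g + g))/6 = (-32*1/(2*g))/6 = (-16/g)/6 = -8/(3*g))
D(183)/(-10928) - 13548/(-5734) = -8/3/183/(-10928) - 13548/(-5734) = -8/3*1/183*(-1/10928) - 13548*(-1/5734) = -8/549*(-1/10928) + 6774/2867 = 1/749934 + 6774/2867 = 83279603/35246898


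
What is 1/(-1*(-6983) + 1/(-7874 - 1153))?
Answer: 9027/63035540 ≈ 0.00014320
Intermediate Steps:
1/(-1*(-6983) + 1/(-7874 - 1153)) = 1/(6983 + 1/(-9027)) = 1/(6983 - 1/9027) = 1/(63035540/9027) = 9027/63035540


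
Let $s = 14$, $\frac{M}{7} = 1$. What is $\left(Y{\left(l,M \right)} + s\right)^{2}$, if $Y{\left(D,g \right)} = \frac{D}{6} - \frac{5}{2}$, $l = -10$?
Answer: $\frac{3481}{36} \approx 96.694$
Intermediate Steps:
$M = 7$ ($M = 7 \cdot 1 = 7$)
$Y{\left(D,g \right)} = - \frac{5}{2} + \frac{D}{6}$ ($Y{\left(D,g \right)} = D \frac{1}{6} - \frac{5}{2} = \frac{D}{6} - \frac{5}{2} = - \frac{5}{2} + \frac{D}{6}$)
$\left(Y{\left(l,M \right)} + s\right)^{2} = \left(\left(- \frac{5}{2} + \frac{1}{6} \left(-10\right)\right) + 14\right)^{2} = \left(\left(- \frac{5}{2} - \frac{5}{3}\right) + 14\right)^{2} = \left(- \frac{25}{6} + 14\right)^{2} = \left(\frac{59}{6}\right)^{2} = \frac{3481}{36}$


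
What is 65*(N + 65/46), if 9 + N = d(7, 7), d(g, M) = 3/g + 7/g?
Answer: -128895/322 ≈ -400.29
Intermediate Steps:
d(g, M) = 10/g
N = -53/7 (N = -9 + 10/7 = -53/7 ≈ -7.5714)
65*(N + 65/46) = 65*(-53/7 + 65/46) = 65*(-1983/322) = -128895/322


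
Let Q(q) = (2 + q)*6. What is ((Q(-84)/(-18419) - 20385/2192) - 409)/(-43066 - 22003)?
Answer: 16887542083/2627124956912 ≈ 0.0064281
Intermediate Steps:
Q(q) = 12 + 6*q
((Q(-84)/(-18419) - 20385/2192) - 409)/(-43066 - 22003) = (((12 + 6*(-84))/(-18419) - 20385/2192) - 409)/(-43066 - 22003) = (((12 - 504)*(-1/18419) - 20385*1/2192) - 409)/(-65069) = ((-492*(-1/18419) - 20385/2192) - 409)*(-1/65069) = ((492/18419 - 20385/2192) - 409)*(-1/65069) = (-374392851/40374448 - 409)*(-1/65069) = -16887542083/40374448*(-1/65069) = 16887542083/2627124956912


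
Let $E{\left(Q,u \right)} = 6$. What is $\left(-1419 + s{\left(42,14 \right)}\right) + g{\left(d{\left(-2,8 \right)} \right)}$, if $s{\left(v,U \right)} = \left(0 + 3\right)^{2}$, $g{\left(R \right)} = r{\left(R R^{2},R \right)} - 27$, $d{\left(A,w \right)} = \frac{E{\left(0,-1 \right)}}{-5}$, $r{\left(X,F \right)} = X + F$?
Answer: $- \frac{179991}{125} \approx -1439.9$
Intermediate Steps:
$r{\left(X,F \right)} = F + X$
$d{\left(A,w \right)} = - \frac{6}{5}$ ($d{\left(A,w \right)} = \frac{6}{-5} = 6 \left(- \frac{1}{5}\right) = - \frac{6}{5}$)
$g{\left(R \right)} = -27 + R + R^{3}$ ($g{\left(R \right)} = \left(R + R R^{2}\right) - 27 = \left(R + R^{3}\right) - 27 = -27 + R + R^{3}$)
$s{\left(v,U \right)} = 9$ ($s{\left(v,U \right)} = 3^{2} = 9$)
$\left(-1419 + s{\left(42,14 \right)}\right) + g{\left(d{\left(-2,8 \right)} \right)} = \left(-1419 + 9\right) - \left(\frac{141}{5} + \frac{216}{125}\right) = -1410 - \frac{3741}{125} = - \frac{179991}{125}$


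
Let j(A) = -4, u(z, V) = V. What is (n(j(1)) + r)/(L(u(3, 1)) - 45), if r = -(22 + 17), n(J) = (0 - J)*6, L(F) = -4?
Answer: 15/49 ≈ 0.30612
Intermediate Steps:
n(J) = -6*J (n(J) = -J*6 = -6*J)
r = -39 (r = -1*39 = -39)
(n(j(1)) + r)/(L(u(3, 1)) - 45) = (-6*(-4) - 39)/(-4 - 45) = (24 - 39)/(-49) = -15*(-1/49) = 15/49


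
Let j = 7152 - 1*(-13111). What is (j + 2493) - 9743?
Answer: 13013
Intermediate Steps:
j = 20263 (j = 7152 + 13111 = 20263)
(j + 2493) - 9743 = (20263 + 2493) - 9743 = 22756 - 9743 = 13013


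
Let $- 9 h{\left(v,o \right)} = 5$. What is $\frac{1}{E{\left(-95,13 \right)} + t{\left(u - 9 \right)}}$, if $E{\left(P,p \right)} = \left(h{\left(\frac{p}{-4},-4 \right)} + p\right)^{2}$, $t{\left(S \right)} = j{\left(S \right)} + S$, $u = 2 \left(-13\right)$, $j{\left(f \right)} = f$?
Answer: $\frac{81}{6874} \approx 0.011784$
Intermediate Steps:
$u = -26$
$h{\left(v,o \right)} = - \frac{5}{9}$ ($h{\left(v,o \right)} = \left(- \frac{1}{9}\right) 5 = - \frac{5}{9}$)
$t{\left(S \right)} = 2 S$ ($t{\left(S \right)} = S + S = 2 S$)
$E{\left(P,p \right)} = \left(- \frac{5}{9} + p\right)^{2}$
$\frac{1}{E{\left(-95,13 \right)} + t{\left(u - 9 \right)}} = \frac{1}{\frac{\left(-5 + 9 \cdot 13\right)^{2}}{81} + 2 \left(-26 - 9\right)} = \frac{1}{\frac{\left(-5 + 117\right)^{2}}{81} + 2 \left(-35\right)} = \frac{1}{\frac{112^{2}}{81} - 70} = \frac{1}{\frac{1}{81} \cdot 12544 - 70} = \frac{1}{\frac{12544}{81} - 70} = \frac{1}{\frac{6874}{81}} = \frac{81}{6874}$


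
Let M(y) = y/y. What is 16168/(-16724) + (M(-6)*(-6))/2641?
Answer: -10700008/11042021 ≈ -0.96903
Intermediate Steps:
M(y) = 1
16168/(-16724) + (M(-6)*(-6))/2641 = 16168/(-16724) + (1*(-6))/2641 = 16168*(-1/16724) - 6*1/2641 = -4042/4181 - 6/2641 = -10700008/11042021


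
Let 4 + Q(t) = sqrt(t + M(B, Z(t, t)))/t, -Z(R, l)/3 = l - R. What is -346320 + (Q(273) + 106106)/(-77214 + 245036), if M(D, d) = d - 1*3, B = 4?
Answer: -29060004469/83911 + sqrt(30)/15271802 ≈ -3.4632e+5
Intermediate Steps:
Z(R, l) = -3*l + 3*R (Z(R, l) = -3*(l - R) = -3*l + 3*R)
M(D, d) = -3 + d (M(D, d) = d - 3 = -3 + d)
Q(t) = -4 + sqrt(-3 + t)/t (Q(t) = -4 + sqrt(t + (-3 + (-3*t + 3*t)))/t = -4 + sqrt(t + (-3 + 0))/t = -4 + sqrt(t - 3)/t = -4 + sqrt(-3 + t)/t)
-346320 + (Q(273) + 106106)/(-77214 + 245036) = -346320 + ((-4 + sqrt(-3 + 273)/273) + 106106)/(-77214 + 245036) = -346320 + ((-4 + sqrt(270)/273) + 106106)/167822 = -346320 + ((-4 + (3*sqrt(30))/273) + 106106)*(1/167822) = -346320 + ((-4 + sqrt(30)/91) + 106106)*(1/167822) = -346320 + (106102 + sqrt(30)/91)*(1/167822) = -346320 + (53051/83911 + sqrt(30)/15271802) = -29060004469/83911 + sqrt(30)/15271802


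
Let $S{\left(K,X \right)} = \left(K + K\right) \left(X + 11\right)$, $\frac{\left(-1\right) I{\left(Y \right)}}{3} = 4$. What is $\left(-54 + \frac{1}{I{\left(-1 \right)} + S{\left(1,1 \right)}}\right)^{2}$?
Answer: $\frac{418609}{144} \approx 2907.0$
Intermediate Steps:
$I{\left(Y \right)} = -12$ ($I{\left(Y \right)} = \left(-3\right) 4 = -12$)
$S{\left(K,X \right)} = 2 K \left(11 + X\right)$
$\left(-54 + \frac{1}{I{\left(-1 \right)} + S{\left(1,1 \right)}}\right)^{2} = \left(-54 + \frac{1}{-12 + 2 \cdot 1 \left(11 + 1\right)}\right)^{2} = \left(-54 + \frac{1}{-12 + 2 \cdot 1 \cdot 12}\right)^{2} = \left(-54 + \frac{1}{-12 + 24}\right)^{2} = \left(-54 + \frac{1}{12}\right)^{2} = \left(- \frac{647}{12}\right)^{2} = \frac{418609}{144}$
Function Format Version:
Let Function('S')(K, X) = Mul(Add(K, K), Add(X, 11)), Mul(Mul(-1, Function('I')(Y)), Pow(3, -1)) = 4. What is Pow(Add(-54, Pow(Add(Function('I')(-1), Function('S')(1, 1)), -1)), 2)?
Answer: Rational(418609, 144) ≈ 2907.0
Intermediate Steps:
Function('I')(Y) = -12 (Function('I')(Y) = Mul(-3, 4) = -12)
Function('S')(K, X) = Mul(2, K, Add(11, X)) (Function('S')(K, X) = Mul(Mul(2, K), Add(11, X)) = Mul(2, K, Add(11, X)))
Pow(Add(-54, Pow(Add(Function('I')(-1), Function('S')(1, 1)), -1)), 2) = Pow(Add(-54, Pow(Add(-12, Mul(2, 1, Add(11, 1))), -1)), 2) = Pow(Add(-54, Pow(Add(-12, Mul(2, 1, 12)), -1)), 2) = Pow(Add(-54, Pow(Add(-12, 24), -1)), 2) = Pow(Add(-54, Pow(12, -1)), 2) = Pow(Add(-54, Rational(1, 12)), 2) = Pow(Rational(-647, 12), 2) = Rational(418609, 144)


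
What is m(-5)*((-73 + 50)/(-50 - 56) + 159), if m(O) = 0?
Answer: 0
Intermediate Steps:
m(-5)*((-73 + 50)/(-50 - 56) + 159) = 0*((-73 + 50)/(-50 - 56) + 159) = 0*(-23/(-106) + 159) = 0*(-23*(-1/106) + 159) = 0*(23/106 + 159) = 0*(16877/106) = 0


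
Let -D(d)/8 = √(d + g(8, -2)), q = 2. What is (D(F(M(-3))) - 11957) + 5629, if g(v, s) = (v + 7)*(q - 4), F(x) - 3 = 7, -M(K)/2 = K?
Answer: -6328 - 16*I*√5 ≈ -6328.0 - 35.777*I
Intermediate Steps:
M(K) = -2*K
F(x) = 10 (F(x) = 3 + 7 = 10)
g(v, s) = -14 - 2*v (g(v, s) = (v + 7)*(2 - 4) = (7 + v)*(-2) = -14 - 2*v)
D(d) = -8*√(-30 + d) (D(d) = -8*√(d + (-14 - 2*8)) = -8*√(d + (-14 - 16)) = -8*√(d - 30) = -8*√(-30 + d))
(D(F(M(-3))) - 11957) + 5629 = (-8*√(-30 + 10) - 11957) + 5629 = (-16*I*√5 - 11957) + 5629 = (-11957 - 16*I*√5) + 5629 = -6328 - 16*I*√5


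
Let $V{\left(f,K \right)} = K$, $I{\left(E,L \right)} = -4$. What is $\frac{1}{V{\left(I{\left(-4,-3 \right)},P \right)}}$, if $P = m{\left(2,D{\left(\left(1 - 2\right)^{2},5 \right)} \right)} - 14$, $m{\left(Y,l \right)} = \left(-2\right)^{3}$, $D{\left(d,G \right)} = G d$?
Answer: $- \frac{1}{22} \approx -0.045455$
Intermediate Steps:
$m{\left(Y,l \right)} = -8$
$P = -22$ ($P = -8 - 14 = -22$)
$\frac{1}{V{\left(I{\left(-4,-3 \right)},P \right)}} = \frac{1}{-22} = - \frac{1}{22}$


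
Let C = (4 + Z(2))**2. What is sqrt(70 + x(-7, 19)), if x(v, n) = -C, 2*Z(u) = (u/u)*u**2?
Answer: sqrt(34) ≈ 5.8309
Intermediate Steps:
Z(u) = u**2/2 (Z(u) = ((u/u)*u**2)/2 = (1*u**2)/2 = u**2/2)
C = 36 (C = (4 + (1/2)*2**2)**2 = (4 + (1/2)*4)**2 = (4 + 2)**2 = 6**2 = 36)
x(v, n) = -36 (x(v, n) = -1*36 = -36)
sqrt(70 + x(-7, 19)) = sqrt(70 - 36) = sqrt(34)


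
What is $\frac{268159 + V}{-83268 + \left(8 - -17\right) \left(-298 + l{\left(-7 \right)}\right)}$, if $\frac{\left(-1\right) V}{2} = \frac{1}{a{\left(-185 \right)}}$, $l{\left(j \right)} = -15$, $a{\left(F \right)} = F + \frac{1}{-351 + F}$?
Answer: $- \frac{26590915671}{9032872973} \approx -2.9438$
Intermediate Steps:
$V = \frac{1072}{99161}$ ($V = - \frac{2}{\frac{1}{-351 - 185} \left(1 + \left(-185\right)^{2} - -64935\right)} = - \frac{2}{\frac{1}{-536} \left(1 + 34225 + 64935\right)} = - \frac{2}{\left(- \frac{1}{536}\right) 99161} = - \frac{2}{- \frac{99161}{536}} = \left(-2\right) \left(- \frac{536}{99161}\right) = \frac{1072}{99161} \approx 0.010811$)
$\frac{268159 + V}{-83268 + \left(8 - -17\right) \left(-298 + l{\left(-7 \right)}\right)} = \frac{268159 + \frac{1072}{99161}}{-83268 + \left(8 - -17\right) \left(-298 - 15\right)} = \frac{26590915671}{99161 \left(-83268 + \left(8 + 17\right) \left(-313\right)\right)} = \frac{26590915671}{99161 \left(-83268 + 25 \left(-313\right)\right)} = \frac{26590915671}{99161 \left(-83268 - 7825\right)} = \frac{26590915671}{99161 \left(-91093\right)} = \frac{26590915671}{99161} \left(- \frac{1}{91093}\right) = - \frac{26590915671}{9032872973}$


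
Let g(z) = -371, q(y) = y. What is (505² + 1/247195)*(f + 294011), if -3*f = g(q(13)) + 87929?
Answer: 3338961526757340/49439 ≈ 6.7537e+10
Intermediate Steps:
f = -29186 (f = -(-371 + 87929)/3 = -⅓*87558 = -29186)
(505² + 1/247195)*(f + 294011) = (505² + 1/247195)*(-29186 + 294011) = (255025 + 1/247195)*264825 = (63040904876/247195)*264825 = 3338961526757340/49439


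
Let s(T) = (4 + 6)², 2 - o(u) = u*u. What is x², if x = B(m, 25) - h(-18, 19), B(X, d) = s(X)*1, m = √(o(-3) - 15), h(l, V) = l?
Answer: 13924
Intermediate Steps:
o(u) = 2 - u² (o(u) = 2 - u*u = 2 - u²)
s(T) = 100 (s(T) = 10² = 100)
m = I*√22 (m = √((2 - 1*(-3)²) - 15) = √((2 - 1*9) - 15) = √((2 - 9) - 15) = √(-7 - 15) = √(-22) = I*√22 ≈ 4.6904*I)
B(X, d) = 100 (B(X, d) = 100*1 = 100)
x = 118 (x = 100 - 1*(-18) = 100 + 18 = 118)
x² = 118² = 13924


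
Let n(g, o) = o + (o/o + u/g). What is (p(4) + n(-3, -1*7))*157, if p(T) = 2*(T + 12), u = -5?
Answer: 13031/3 ≈ 4343.7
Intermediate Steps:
n(g, o) = 1 + o - 5/g (n(g, o) = o + (o/o - 5/g) = o + (1 - 5/g) = 1 + o - 5/g)
p(T) = 24 + 2*T (p(T) = 2*(12 + T) = 24 + 2*T)
(p(4) + n(-3, -1*7))*157 = ((24 + 2*4) + (1 - 1*7 - 5/(-3)))*157 = ((24 + 8) + (1 - 7 - 5*(-⅓)))*157 = (32 + (1 - 7 + 5/3))*157 = (32 - 13/3)*157 = (83/3)*157 = 13031/3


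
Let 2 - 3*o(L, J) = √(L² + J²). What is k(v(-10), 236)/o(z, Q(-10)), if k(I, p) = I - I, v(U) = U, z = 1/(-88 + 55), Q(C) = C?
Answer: 0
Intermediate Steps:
z = -1/33 (z = 1/(-33) = -1/33 ≈ -0.030303)
k(I, p) = 0
o(L, J) = ⅔ - √(J² + L²)/3 (o(L, J) = ⅔ - √(L² + J²)/3 = ⅔ - √(J² + L²)/3)
k(v(-10), 236)/o(z, Q(-10)) = 0/(⅔ - √((-10)² + (-1/33)²)/3) = 0/(⅔ - √(100 + 1/1089)/3) = 0/(⅔ - √108901/99) = 0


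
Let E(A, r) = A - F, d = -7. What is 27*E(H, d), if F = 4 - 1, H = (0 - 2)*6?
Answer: -405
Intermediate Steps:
H = -12 (H = -2*6 = -12)
F = 3
E(A, r) = -3 + A (E(A, r) = A - 1*3 = A - 3 = -3 + A)
27*E(H, d) = 27*(-3 - 12) = 27*(-15) = -405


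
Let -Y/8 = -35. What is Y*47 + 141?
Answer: 13301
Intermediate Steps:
Y = 280 (Y = -8*(-35) = 280)
Y*47 + 141 = 280*47 + 141 = 13160 + 141 = 13301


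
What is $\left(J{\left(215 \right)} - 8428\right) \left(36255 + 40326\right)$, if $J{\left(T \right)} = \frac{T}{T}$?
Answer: $-645348087$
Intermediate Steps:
$J{\left(T \right)} = 1$
$\left(J{\left(215 \right)} - 8428\right) \left(36255 + 40326\right) = \left(1 - 8428\right) \left(36255 + 40326\right) = \left(-8427\right) 76581 = -645348087$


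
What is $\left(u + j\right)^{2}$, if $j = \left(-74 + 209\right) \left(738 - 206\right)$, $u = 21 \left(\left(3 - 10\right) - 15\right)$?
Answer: $5091964164$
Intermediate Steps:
$u = -462$ ($u = 21 \left(-7 - 15\right) = 21 \left(-22\right) = -462$)
$j = 71820$ ($j = 135 \cdot 532 = 71820$)
$\left(u + j\right)^{2} = \left(-462 + 71820\right)^{2} = 71358^{2} = 5091964164$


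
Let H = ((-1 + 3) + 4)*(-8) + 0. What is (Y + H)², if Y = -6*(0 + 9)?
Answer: 10404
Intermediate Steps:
Y = -54 (Y = -6*9 = -54)
H = -48 (H = (2 + 4)*(-8) + 0 = 6*(-8) + 0 = -48 + 0 = -48)
(Y + H)² = (-54 - 48)² = (-102)² = 10404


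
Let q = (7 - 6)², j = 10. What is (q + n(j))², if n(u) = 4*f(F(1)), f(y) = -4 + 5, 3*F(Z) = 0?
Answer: 25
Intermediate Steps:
F(Z) = 0 (F(Z) = (⅓)*0 = 0)
f(y) = 1
q = 1 (q = 1² = 1)
n(u) = 4 (n(u) = 4*1 = 4)
(q + n(j))² = (1 + 4)² = 5² = 25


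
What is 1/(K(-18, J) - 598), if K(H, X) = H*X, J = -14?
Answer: -1/346 ≈ -0.0028902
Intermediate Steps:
1/(K(-18, J) - 598) = 1/(-18*(-14) - 598) = 1/(252 - 598) = 1/(-346) = -1/346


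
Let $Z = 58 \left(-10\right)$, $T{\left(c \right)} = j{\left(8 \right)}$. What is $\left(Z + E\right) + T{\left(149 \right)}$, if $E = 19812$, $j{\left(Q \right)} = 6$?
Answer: $19238$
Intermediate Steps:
$T{\left(c \right)} = 6$
$Z = -580$
$\left(Z + E\right) + T{\left(149 \right)} = \left(-580 + 19812\right) + 6 = 19232 + 6 = 19238$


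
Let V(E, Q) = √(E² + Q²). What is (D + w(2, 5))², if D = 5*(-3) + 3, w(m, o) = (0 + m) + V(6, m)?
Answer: 140 - 40*√10 ≈ 13.509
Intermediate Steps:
w(m, o) = m + √(36 + m²) (w(m, o) = (0 + m) + √(6² + m²) = m + √(36 + m²))
D = -12 (D = -15 + 3 = -12)
(D + w(2, 5))² = (-12 + (2 + √(36 + 2²)))² = (-12 + (2 + √(36 + 4)))² = (-12 + (2 + √40))² = (-12 + (2 + 2*√10))² = (-10 + 2*√10)²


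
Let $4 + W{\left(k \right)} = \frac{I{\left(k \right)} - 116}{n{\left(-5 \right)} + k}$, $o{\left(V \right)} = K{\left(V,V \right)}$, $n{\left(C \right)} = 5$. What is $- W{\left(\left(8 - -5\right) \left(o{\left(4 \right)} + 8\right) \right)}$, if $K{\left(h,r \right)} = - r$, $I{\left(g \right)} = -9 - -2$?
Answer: $\frac{117}{19} \approx 6.1579$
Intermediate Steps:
$I{\left(g \right)} = -7$ ($I{\left(g \right)} = -9 + 2 = -7$)
$o{\left(V \right)} = - V$
$W{\left(k \right)} = -4 - \frac{123}{5 + k}$ ($W{\left(k \right)} = -4 + \frac{-7 - 116}{5 + k} = -4 - \frac{123}{5 + k}$)
$- W{\left(\left(8 - -5\right) \left(o{\left(4 \right)} + 8\right) \right)} = - \frac{-143 - 4 \left(8 - -5\right) \left(\left(-1\right) 4 + 8\right)}{5 + \left(8 - -5\right) \left(\left(-1\right) 4 + 8\right)} = - \frac{-143 - 4 \left(8 + 5\right) \left(-4 + 8\right)}{5 + \left(8 + 5\right) \left(-4 + 8\right)} = - \frac{-143 - 4 \cdot 13 \cdot 4}{5 + 13 \cdot 4} = - \frac{-143 - 208}{5 + 52} = - \frac{-143 - 208}{57} = - \frac{-351}{57} = \left(-1\right) \left(- \frac{117}{19}\right) = \frac{117}{19}$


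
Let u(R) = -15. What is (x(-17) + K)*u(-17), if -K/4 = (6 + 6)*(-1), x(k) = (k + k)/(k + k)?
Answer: -735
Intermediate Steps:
x(k) = 1 (x(k) = (2*k)/((2*k)) = (2*k)*(1/(2*k)) = 1)
K = 48 (K = -4*(6 + 6)*(-1) = -48*(-1) = -4*(-12) = 48)
(x(-17) + K)*u(-17) = (1 + 48)*(-15) = 49*(-15) = -735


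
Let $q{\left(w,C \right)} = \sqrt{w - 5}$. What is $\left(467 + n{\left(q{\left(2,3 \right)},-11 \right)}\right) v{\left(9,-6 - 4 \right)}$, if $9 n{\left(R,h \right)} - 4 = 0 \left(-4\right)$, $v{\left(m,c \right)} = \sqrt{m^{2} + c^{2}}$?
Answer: $\frac{4207 \sqrt{181}}{9} \approx 6288.8$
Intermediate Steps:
$q{\left(w,C \right)} = \sqrt{-5 + w}$
$v{\left(m,c \right)} = \sqrt{c^{2} + m^{2}}$
$n{\left(R,h \right)} = \frac{4}{9}$ ($n{\left(R,h \right)} = \frac{4}{9} + \frac{0 \left(-4\right)}{9} = \frac{4}{9} + \frac{1}{9} \cdot 0 = \frac{4}{9} + 0 = \frac{4}{9}$)
$\left(467 + n{\left(q{\left(2,3 \right)},-11 \right)}\right) v{\left(9,-6 - 4 \right)} = \left(467 + \frac{4}{9}\right) \sqrt{\left(-6 - 4\right)^{2} + 9^{2}} = \frac{4207 \sqrt{\left(-10\right)^{2} + 81}}{9} = \frac{4207 \sqrt{100 + 81}}{9} = \frac{4207 \sqrt{181}}{9}$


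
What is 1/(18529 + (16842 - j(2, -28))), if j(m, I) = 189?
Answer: 1/35182 ≈ 2.8424e-5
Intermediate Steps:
1/(18529 + (16842 - j(2, -28))) = 1/(18529 + (16842 - 1*189)) = 1/(18529 + (16842 - 189)) = 1/(18529 + 16653) = 1/35182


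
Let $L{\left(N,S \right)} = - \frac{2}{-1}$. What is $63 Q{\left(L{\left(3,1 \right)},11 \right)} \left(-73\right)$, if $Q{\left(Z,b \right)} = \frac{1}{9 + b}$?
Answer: $- \frac{4599}{20} \approx -229.95$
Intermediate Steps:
$L{\left(N,S \right)} = 2$ ($L{\left(N,S \right)} = \left(-2\right) \left(-1\right) = 2$)
$63 Q{\left(L{\left(3,1 \right)},11 \right)} \left(-73\right) = \frac{63}{9 + 11} \left(-73\right) = \frac{63}{20} \left(-73\right) = - \frac{4599}{20}$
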